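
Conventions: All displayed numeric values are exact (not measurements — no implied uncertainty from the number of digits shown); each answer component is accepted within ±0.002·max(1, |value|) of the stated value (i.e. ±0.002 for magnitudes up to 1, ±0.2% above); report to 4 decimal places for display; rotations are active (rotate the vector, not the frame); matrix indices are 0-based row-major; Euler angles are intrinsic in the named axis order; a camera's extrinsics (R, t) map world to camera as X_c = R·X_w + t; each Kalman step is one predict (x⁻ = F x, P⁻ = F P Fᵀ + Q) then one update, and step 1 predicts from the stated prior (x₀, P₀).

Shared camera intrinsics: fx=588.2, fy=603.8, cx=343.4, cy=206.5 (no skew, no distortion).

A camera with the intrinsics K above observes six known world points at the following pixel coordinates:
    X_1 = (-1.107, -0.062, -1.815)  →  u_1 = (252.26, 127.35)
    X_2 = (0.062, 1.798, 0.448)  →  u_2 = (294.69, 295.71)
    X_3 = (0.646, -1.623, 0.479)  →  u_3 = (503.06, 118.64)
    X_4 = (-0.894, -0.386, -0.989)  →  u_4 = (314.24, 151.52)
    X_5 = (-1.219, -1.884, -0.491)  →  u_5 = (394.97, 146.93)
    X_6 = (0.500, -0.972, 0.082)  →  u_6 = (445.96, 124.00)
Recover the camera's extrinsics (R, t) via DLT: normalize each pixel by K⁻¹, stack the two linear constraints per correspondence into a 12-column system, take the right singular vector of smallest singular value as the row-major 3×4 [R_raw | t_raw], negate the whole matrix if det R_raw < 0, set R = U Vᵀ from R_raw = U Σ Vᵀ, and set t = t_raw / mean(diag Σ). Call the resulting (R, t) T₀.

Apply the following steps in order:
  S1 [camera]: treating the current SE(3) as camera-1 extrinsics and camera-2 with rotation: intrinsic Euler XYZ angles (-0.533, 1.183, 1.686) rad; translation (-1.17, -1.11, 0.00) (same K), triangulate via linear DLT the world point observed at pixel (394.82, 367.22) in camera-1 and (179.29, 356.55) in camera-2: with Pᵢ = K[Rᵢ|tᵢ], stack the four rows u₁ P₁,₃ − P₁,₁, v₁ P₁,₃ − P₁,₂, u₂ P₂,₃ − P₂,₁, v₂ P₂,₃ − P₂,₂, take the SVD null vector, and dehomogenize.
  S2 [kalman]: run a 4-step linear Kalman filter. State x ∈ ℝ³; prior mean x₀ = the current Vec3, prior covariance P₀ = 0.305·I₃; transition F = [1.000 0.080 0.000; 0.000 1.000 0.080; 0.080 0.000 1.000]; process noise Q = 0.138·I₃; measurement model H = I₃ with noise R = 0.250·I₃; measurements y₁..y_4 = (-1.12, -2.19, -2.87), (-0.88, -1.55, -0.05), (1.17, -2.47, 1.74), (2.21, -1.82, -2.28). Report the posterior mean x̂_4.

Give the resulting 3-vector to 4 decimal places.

result = (1.1490, -1.8198, -0.8723)

source (pnp_recover): camera pose = R=[0.3628 -0.6377 0.6795; -0.5246 0.4629 0.7145; -0.7702 -0.6157 -0.1666], t=(0.3601, -0.3001, 6.7797)
after S1 (triangulate): (0.6423, 1.8637, 1.5048)
after S2 (kf_track): (1.1490, -1.8198, -0.8723)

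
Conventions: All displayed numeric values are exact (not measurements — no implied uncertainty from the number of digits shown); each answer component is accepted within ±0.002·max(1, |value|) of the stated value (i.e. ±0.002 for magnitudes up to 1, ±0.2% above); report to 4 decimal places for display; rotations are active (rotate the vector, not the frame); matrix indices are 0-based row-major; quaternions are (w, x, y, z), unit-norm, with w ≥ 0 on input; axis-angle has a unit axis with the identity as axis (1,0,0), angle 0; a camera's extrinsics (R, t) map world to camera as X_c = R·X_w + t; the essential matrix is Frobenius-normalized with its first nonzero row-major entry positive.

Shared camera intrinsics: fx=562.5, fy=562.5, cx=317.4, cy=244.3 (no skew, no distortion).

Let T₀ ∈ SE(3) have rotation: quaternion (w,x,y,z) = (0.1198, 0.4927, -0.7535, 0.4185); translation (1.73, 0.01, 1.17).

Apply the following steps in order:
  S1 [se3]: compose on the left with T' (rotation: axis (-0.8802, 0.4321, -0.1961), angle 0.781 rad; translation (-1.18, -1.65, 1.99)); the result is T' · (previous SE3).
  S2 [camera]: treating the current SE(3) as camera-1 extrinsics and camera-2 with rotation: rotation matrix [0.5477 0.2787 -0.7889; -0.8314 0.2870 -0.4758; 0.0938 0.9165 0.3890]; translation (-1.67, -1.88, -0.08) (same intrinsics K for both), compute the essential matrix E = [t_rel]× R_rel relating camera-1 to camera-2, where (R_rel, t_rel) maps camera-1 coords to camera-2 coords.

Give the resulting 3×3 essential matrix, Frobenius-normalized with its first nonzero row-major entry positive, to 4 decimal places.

matrix = [0.3259 0.2498 -0.1440; 0.6036 0.0185 -0.0226; -0.1710 0.5668 -0.3080]

after S1 (compose_se3): R=[-0.2619 -0.9648 -0.0241; -0.0174 0.0297 -0.9994; 0.9649 -0.2614 -0.0246], t=(0.8518, -1.3756, 2.3878)
after S2 (essential): [0.3259 0.2498 -0.1440; 0.6036 0.0185 -0.0226; -0.1710 0.5668 -0.3080]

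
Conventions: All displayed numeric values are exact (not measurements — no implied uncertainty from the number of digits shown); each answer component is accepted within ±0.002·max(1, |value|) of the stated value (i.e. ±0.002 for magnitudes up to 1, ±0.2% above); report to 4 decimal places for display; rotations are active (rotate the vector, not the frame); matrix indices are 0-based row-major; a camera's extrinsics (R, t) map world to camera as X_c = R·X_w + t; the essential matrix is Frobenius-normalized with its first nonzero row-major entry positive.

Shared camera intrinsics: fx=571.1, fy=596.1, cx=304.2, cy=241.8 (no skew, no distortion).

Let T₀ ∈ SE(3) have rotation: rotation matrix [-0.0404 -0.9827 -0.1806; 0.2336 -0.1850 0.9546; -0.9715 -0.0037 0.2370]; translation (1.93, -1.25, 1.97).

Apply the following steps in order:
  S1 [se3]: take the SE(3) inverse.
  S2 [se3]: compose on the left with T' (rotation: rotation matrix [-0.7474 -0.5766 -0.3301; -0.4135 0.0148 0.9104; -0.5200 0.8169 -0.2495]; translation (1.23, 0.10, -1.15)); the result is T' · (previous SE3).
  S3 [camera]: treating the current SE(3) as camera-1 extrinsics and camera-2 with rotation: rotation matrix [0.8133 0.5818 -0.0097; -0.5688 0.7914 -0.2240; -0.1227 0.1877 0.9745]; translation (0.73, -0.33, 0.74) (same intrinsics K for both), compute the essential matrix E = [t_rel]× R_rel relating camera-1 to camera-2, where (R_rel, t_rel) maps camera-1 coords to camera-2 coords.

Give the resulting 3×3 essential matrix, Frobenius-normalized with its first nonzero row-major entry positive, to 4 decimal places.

after S1 (invert_se3): R=[-0.0404 0.2336 -0.9715; -0.9827 -0.1850 -0.0037; -0.1806 0.9546 0.2370], t=(2.2837, 1.6726, 1.0748)
after S2 (compose_se3): R=[0.6564 -0.3830 0.6500; -0.1623 0.7697 0.6174; -0.7368 -0.5108 0.4431], t=(-1.7960, 0.1590, -1.2394)
after S3 (essential): [0.1720 -0.6638 -0.1702; 0.1392 0.1338 -0.4629; 0.1290 0.1701 -0.4512]

matrix = [0.1720 -0.6638 -0.1702; 0.1392 0.1338 -0.4629; 0.1290 0.1701 -0.4512]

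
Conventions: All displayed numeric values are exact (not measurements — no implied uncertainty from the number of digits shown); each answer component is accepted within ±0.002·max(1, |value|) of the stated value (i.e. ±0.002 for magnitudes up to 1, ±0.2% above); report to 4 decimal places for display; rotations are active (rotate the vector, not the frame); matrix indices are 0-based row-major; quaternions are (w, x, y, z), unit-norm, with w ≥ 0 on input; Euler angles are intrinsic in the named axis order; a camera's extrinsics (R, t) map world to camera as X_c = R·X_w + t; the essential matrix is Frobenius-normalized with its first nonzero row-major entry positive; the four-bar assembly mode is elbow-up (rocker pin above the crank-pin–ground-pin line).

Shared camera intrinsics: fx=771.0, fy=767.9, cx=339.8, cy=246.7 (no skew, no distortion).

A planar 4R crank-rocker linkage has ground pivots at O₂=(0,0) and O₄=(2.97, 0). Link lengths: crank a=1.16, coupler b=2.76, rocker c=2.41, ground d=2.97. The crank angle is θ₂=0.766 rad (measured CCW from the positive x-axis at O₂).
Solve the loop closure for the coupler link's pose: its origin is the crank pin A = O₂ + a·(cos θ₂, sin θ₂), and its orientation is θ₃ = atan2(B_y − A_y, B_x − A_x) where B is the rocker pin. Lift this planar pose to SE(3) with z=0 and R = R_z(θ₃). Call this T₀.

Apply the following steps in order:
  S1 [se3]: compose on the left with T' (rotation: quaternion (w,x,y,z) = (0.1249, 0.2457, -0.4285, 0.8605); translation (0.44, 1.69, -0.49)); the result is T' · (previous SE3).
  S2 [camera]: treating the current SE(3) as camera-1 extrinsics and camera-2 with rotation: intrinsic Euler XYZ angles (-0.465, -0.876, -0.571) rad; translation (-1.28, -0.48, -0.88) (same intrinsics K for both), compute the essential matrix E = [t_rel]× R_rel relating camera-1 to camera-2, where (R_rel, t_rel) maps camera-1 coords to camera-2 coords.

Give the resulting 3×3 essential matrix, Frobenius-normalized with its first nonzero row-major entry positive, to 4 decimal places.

matrix = [0.0045 0.0563 0.0169; 0.3840 0.5313 -0.2624; 0.2613 -0.4300 -0.4948]

source (fourbar_fk): coupler pose = R=[0.8140 -0.5809 0.0000; 0.5809 0.8140 0.0000; 0.0000 0.0000 1.0000], t=(0.8360, 0.8042, 0.0000)
after S1 (compose_se3): R=[-0.9375 0.1463 0.3158; -0.3459 -0.4922 -0.7988; 0.0386 -0.8581 0.5121], t=(-0.6112, 1.2099, -0.5907)
after S2 (essential): [0.0045 0.0563 0.0169; 0.3840 0.5313 -0.2624; 0.2613 -0.4300 -0.4948]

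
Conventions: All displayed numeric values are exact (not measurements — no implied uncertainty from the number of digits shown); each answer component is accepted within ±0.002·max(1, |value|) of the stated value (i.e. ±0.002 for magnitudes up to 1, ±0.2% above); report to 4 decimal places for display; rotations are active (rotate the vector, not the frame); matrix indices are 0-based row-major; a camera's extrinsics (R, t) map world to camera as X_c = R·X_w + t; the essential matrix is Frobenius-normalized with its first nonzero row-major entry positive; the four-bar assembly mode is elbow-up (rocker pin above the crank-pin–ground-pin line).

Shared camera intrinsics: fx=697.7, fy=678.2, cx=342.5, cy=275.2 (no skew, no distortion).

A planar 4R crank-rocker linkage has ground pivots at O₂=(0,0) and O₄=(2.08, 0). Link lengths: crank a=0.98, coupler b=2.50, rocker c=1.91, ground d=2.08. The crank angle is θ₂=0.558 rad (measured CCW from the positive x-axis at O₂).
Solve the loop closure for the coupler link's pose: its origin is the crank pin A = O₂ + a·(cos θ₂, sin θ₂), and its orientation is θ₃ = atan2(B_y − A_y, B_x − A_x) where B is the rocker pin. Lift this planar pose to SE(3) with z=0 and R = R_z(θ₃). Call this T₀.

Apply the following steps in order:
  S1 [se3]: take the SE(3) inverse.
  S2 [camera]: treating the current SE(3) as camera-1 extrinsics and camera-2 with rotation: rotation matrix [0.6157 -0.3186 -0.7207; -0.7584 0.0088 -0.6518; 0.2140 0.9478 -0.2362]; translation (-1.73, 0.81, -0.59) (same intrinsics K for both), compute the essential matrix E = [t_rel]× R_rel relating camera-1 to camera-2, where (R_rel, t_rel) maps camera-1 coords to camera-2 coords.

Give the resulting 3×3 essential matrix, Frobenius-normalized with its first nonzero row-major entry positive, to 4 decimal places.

matrix = [0.0844 0.0561 0.0043; 0.4464 0.5043 -0.1944; 0.4341 -0.1901 0.5232]

source (fourbar_fk): coupler pose = R=[0.8950 -0.4461 0.0000; 0.4461 0.8950 0.0000; 0.0000 0.0000 1.0000], t=(0.8313, 0.5189, 0.0000)
after S1 (invert_se3): R=[0.8950 0.4461 0.0000; -0.4461 0.8950 0.0000; 0.0000 0.0000 1.0000], t=(-0.9755, -0.0936, 0.0000)
after S2 (essential): [0.0844 0.0561 0.0043; 0.4464 0.5043 -0.1944; 0.4341 -0.1901 0.5232]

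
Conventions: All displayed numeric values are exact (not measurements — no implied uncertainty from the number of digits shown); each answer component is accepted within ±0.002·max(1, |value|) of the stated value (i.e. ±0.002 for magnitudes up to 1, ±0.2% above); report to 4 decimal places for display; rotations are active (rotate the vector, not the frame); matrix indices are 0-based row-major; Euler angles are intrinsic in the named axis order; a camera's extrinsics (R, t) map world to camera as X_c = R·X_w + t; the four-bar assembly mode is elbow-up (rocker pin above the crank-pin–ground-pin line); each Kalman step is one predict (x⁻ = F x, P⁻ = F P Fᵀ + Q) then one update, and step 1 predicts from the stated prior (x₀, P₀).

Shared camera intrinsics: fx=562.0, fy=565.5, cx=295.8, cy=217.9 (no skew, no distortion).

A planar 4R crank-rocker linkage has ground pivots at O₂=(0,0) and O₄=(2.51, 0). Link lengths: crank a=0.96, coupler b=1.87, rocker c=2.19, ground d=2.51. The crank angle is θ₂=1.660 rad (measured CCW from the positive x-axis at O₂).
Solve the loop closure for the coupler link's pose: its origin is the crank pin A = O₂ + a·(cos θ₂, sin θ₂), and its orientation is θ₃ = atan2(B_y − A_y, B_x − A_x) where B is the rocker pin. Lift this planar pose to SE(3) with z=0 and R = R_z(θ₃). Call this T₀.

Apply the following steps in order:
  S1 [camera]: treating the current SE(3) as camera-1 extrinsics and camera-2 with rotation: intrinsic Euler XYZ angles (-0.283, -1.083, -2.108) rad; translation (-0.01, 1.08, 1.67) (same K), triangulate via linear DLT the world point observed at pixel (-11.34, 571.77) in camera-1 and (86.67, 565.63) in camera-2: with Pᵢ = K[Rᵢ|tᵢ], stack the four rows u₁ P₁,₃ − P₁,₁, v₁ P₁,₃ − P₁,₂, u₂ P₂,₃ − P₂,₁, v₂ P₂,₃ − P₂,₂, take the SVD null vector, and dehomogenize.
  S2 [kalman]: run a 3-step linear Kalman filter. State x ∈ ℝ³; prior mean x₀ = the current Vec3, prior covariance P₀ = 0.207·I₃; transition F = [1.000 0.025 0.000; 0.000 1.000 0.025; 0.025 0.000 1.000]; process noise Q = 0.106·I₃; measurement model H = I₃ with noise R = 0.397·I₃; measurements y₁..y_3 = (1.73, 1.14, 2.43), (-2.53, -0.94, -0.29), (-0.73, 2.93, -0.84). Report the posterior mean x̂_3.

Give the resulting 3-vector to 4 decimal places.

source (fourbar_fk): coupler pose = R=[0.8490 -0.5284 0.0000; 0.5284 0.8490 0.0000; 0.0000 0.0000 1.0000], t=(-0.0855, 0.9562, 0.0000)
after S1 (triangulate): (-0.6433, 0.4387, 1.5801)
after S2 (kf_track): (-0.7739, 1.2351, 0.2626)

result = (-0.7739, 1.2351, 0.2626)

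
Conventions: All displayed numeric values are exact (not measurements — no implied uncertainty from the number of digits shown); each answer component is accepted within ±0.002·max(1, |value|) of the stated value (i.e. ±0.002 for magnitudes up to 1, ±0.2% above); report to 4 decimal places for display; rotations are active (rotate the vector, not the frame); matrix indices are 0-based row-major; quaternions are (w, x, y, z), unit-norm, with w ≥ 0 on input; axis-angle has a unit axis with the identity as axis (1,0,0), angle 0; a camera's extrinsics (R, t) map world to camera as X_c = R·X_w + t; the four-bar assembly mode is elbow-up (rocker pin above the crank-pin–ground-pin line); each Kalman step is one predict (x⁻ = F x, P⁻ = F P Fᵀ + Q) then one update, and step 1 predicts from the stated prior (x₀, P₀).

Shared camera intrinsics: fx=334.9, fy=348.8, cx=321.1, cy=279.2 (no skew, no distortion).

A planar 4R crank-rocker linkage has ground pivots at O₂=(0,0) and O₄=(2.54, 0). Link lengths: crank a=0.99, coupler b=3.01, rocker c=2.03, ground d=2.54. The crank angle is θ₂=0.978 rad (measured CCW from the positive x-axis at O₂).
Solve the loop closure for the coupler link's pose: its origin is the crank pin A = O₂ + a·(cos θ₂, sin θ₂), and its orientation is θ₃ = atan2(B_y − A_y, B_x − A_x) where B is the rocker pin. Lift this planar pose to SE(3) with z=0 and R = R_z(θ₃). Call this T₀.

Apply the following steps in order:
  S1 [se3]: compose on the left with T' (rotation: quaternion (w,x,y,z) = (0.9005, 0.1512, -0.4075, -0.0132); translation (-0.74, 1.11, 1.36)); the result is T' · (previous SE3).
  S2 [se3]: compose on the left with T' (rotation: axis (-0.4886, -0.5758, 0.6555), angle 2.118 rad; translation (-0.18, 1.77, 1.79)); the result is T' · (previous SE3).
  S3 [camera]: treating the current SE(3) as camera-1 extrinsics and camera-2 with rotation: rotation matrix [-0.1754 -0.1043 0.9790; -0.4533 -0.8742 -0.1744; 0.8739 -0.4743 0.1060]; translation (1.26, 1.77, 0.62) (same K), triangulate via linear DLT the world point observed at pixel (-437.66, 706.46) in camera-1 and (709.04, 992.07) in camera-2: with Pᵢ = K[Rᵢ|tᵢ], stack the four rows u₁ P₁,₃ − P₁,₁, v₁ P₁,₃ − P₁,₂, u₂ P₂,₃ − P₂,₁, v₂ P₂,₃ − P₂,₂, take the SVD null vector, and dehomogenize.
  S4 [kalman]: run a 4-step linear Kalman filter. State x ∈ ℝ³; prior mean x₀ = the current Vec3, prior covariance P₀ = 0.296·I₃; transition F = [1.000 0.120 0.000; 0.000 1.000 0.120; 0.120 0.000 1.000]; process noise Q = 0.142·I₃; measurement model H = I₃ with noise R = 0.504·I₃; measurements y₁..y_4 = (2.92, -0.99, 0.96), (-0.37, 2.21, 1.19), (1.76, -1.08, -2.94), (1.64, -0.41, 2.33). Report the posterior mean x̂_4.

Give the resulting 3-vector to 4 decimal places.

source (fourbar_fk): coupler pose = R=[0.9402 -0.3407 0.0000; 0.3407 0.9402 0.0000; 0.0000 0.0000 1.0000], t=(0.5531, 0.8211, 0.0000)
after S1 (compose_se3): R=[0.5937 -0.3210 -0.7379; 0.1868 0.9469 -0.2616; 0.7827 0.0174 0.6222], t=(-0.4525, 1.8120, 1.9961)
after S2 (compose_se3): R=[-0.8841 -0.0916 -0.4583; 0.4607 -0.3350 -0.8219; -0.0782 -0.9377 0.3384], t=(-2.3017, 0.9813, 0.2575)
after S3 (triangulate): (0.1782, -0.8527, 0.0577)
after S4 (kf_track): (1.3317, -0.2307, 0.6696)

result = (1.3317, -0.2307, 0.6696)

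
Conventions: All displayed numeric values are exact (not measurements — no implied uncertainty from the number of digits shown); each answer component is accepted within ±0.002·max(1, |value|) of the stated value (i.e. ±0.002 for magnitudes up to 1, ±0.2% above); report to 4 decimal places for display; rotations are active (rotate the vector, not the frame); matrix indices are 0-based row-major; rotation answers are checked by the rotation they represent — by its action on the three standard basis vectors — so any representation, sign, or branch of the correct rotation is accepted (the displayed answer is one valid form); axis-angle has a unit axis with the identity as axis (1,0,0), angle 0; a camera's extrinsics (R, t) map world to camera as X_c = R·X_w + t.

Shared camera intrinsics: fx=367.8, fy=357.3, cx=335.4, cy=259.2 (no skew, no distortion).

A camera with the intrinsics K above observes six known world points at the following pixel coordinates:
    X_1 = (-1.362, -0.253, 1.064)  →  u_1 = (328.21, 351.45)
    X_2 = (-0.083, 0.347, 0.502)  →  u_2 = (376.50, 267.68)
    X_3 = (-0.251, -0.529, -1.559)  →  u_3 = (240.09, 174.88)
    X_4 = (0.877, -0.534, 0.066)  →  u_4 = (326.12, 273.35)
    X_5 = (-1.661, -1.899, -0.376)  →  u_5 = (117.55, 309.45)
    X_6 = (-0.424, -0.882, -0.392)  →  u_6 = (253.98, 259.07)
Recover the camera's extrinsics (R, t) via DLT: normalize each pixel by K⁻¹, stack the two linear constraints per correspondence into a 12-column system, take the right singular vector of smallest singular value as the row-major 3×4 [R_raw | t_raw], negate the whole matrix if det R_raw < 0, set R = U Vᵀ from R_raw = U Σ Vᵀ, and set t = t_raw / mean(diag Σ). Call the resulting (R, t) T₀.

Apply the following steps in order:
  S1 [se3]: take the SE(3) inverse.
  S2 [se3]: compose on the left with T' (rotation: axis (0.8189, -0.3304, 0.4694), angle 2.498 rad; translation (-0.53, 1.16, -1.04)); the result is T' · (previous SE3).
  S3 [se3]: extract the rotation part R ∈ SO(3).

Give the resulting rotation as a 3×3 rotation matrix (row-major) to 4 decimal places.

rotation (matrix) = ((-0.2579, 0.8353, 0.4855), (-0.9388, -0.3355, 0.0786), (0.2285, -0.4355, 0.8707))

source (pnp_recover): camera pose = R=[0.2912 0.8133 0.5038; 0.0212 -0.5320 0.8465; 0.9564 -0.2359 -0.1722], t=(-0.0000, -0.1300, 4.8193)
after S1 (invert_se3): R=[0.2912 0.0212 0.9564; 0.8133 -0.5320 -0.2359; 0.5038 0.8465 -0.1722], t=(-4.6064, 1.0675, 0.9398)
after S2 (compose_se3): R=[-0.2579 0.8353 0.4855; -0.9388 -0.3355 0.0786; 0.2285 -0.4355 0.8707], t=(-2.7612, 0.7376, -5.2927)
after S3 (rot_of_se3): [-0.2579 0.8353 0.4855; -0.9388 -0.3355 0.0786; 0.2285 -0.4355 0.8707]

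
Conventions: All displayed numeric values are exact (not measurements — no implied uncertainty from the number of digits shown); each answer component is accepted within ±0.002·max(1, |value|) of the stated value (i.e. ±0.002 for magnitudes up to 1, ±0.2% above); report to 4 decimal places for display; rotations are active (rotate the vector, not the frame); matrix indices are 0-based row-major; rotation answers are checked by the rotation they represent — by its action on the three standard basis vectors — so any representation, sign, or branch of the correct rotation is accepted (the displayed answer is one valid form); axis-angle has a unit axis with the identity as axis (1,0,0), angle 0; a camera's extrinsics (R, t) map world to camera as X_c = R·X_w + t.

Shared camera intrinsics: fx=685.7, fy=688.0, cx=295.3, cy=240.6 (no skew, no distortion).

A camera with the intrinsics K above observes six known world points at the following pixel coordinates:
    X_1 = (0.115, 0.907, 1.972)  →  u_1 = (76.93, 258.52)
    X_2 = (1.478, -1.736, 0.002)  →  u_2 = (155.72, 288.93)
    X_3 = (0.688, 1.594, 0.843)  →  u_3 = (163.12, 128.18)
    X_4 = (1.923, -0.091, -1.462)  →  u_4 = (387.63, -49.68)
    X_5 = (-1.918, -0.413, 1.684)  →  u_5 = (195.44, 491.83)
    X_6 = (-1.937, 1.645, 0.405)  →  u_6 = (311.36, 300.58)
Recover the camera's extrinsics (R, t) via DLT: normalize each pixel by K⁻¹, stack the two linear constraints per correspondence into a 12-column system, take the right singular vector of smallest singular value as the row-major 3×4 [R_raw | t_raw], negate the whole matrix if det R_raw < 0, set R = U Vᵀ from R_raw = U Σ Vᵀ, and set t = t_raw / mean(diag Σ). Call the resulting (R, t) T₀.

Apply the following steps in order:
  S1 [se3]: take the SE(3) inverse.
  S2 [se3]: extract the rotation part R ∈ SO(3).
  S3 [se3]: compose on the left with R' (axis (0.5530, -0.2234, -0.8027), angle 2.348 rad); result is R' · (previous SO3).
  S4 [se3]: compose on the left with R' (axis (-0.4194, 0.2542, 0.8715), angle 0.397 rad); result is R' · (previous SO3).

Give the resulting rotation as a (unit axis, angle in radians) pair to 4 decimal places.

rotation (axis_angle) = ((-0.1194, 0.4137, 0.9025), 0.8087)

source (pnp_recover): camera pose = R=[-0.3784 -0.0340 -0.9250; -0.7156 -0.6231 0.3157; -0.5871 0.7814 0.2115], t=(-0.1200, 0.1900, 5.2800)
after S1 (invert_se3): R=[-0.3784 -0.7156 -0.5871; -0.0340 -0.6231 0.7814; -0.9250 0.3157 0.2115], t=(3.1905, -4.0114, -1.2875)
after S2 (rot_of_se3): [-0.3784 -0.7156 -0.5871; -0.0340 -0.6231 0.7814; -0.9250 0.3157 0.2115]
after S3 (compose_so3): [0.9020 -0.3847 0.1958; 0.3995 0.9158 -0.0412; -0.1635 0.1154 0.9798]
after S4 (compose_so3): [0.6949 -0.6681 0.2659; 0.6376 0.7435 0.2019; -0.3326 0.0292 0.9426]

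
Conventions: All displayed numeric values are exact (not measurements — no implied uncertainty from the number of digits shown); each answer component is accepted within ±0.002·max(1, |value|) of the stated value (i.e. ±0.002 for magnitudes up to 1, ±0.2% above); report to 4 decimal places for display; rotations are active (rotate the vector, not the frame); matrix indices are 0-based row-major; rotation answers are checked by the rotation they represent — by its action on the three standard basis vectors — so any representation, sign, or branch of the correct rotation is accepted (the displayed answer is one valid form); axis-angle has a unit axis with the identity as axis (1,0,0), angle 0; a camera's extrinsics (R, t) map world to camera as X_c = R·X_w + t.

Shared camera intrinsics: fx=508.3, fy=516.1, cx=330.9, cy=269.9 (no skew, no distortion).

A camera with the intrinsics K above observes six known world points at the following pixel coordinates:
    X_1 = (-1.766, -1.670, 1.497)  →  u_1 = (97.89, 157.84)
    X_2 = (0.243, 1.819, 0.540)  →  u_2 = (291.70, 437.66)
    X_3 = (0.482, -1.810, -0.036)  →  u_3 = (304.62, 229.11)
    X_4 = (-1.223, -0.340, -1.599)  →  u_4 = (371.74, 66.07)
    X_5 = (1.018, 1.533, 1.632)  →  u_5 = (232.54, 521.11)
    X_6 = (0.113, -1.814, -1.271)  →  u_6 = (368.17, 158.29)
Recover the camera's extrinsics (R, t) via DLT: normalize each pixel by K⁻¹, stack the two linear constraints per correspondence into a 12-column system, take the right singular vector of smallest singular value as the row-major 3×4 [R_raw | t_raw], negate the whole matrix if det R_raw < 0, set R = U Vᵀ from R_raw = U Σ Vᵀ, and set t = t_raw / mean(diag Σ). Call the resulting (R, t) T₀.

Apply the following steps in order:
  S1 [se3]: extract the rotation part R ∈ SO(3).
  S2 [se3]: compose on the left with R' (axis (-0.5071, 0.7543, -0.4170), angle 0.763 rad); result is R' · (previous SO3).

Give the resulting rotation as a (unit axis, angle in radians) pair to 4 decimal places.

source (pnp_recover): camera pose = R=[0.4956 0.1856 -0.8485; 0.7150 0.4674 0.5199; 0.4931 -0.8643 0.0989], t=(-0.3000, -0.0401, 5.2897)
after S1 (rot_of_se3): [0.4956 0.1856 -0.8485; 0.7150 0.4674 0.5199; 0.4931 -0.8643 0.0989]
after S2 (compose_so3): [0.8097 -0.2687 -0.5217; 0.5640 0.1109 0.8183; -0.1621 -0.9568 0.2413]

rotation (axis_angle) = ((-0.8905, -0.1804, 0.4177), 1.4898)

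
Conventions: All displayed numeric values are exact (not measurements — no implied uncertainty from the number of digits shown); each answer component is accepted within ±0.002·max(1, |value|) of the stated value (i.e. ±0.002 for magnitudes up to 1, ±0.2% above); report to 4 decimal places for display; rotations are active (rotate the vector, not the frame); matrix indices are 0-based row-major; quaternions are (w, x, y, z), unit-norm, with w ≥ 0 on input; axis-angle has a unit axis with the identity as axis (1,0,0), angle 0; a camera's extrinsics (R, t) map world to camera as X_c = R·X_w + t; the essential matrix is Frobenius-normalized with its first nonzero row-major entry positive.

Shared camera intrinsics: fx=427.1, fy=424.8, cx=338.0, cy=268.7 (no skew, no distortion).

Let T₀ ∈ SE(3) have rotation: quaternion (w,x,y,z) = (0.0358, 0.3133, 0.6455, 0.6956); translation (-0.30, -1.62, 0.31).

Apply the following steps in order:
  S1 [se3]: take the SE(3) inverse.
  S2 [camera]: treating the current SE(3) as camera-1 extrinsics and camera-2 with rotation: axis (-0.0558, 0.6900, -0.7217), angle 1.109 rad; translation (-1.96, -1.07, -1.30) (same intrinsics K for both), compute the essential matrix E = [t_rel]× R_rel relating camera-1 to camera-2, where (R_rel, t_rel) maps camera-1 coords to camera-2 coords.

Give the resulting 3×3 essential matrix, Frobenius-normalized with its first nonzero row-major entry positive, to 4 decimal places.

matrix = [0.1972 0.2530 -0.2659; -0.3388 -0.2497 0.3929; 0.3675 -0.5855 -0.1303]

after S1 (invert_se3): R=[-0.8011 0.4543 0.3897; 0.3547 -0.1641 0.9205; 0.4821 0.8756 -0.0297], t=(0.3748, -0.4447, 1.5723)
after S2 (essential): [0.1972 0.2530 -0.2659; -0.3388 -0.2497 0.3929; 0.3675 -0.5855 -0.1303]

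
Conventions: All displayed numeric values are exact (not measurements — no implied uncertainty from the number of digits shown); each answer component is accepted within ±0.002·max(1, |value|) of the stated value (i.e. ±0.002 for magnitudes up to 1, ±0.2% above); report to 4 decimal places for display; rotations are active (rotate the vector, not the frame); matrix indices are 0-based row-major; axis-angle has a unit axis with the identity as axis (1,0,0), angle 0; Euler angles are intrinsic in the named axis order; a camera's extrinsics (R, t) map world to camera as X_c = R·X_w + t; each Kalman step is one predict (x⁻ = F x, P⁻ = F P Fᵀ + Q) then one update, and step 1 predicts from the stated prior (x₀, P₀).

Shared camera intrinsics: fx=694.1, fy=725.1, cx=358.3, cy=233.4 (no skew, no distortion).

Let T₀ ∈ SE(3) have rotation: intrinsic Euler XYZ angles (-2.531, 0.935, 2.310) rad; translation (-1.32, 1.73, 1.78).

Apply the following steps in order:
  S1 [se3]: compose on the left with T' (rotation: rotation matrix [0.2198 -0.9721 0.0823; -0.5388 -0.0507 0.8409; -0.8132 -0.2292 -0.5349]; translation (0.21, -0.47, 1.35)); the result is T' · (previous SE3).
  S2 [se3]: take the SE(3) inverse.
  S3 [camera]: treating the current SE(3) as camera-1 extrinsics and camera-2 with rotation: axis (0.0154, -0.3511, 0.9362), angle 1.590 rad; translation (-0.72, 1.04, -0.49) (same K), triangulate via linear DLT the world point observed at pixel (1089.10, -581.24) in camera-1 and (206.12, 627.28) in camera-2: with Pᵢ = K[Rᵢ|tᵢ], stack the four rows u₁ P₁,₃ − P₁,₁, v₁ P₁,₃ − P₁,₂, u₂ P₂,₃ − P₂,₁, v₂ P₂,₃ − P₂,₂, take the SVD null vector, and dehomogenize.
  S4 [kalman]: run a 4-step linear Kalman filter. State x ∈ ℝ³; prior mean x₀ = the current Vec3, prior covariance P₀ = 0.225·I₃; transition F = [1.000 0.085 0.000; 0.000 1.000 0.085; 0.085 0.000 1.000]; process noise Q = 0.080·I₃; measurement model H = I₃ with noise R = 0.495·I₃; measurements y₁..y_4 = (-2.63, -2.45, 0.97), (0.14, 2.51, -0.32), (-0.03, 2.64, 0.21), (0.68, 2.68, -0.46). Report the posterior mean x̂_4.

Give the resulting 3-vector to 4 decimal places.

after S1 (compose_se3): R=[0.1271 -0.9727 -0.1941; -0.4993 0.1064 -0.8599; 0.8571 0.2062 -0.4721], t=(-1.6154, 1.6504, 1.0748)
after S2 (invert_se3): R=[0.1271 -0.4993 0.8571; -0.9727 0.1064 0.2062; -0.1941 -0.8599 -0.4721], t=(0.1081, -1.9685, 1.6130)
after S3 (triangulate): (0.2092, -1.0092, 1.4258)
after S4 (kf_track): (0.0534, 1.5388, 0.2676)

result = (0.0534, 1.5388, 0.2676)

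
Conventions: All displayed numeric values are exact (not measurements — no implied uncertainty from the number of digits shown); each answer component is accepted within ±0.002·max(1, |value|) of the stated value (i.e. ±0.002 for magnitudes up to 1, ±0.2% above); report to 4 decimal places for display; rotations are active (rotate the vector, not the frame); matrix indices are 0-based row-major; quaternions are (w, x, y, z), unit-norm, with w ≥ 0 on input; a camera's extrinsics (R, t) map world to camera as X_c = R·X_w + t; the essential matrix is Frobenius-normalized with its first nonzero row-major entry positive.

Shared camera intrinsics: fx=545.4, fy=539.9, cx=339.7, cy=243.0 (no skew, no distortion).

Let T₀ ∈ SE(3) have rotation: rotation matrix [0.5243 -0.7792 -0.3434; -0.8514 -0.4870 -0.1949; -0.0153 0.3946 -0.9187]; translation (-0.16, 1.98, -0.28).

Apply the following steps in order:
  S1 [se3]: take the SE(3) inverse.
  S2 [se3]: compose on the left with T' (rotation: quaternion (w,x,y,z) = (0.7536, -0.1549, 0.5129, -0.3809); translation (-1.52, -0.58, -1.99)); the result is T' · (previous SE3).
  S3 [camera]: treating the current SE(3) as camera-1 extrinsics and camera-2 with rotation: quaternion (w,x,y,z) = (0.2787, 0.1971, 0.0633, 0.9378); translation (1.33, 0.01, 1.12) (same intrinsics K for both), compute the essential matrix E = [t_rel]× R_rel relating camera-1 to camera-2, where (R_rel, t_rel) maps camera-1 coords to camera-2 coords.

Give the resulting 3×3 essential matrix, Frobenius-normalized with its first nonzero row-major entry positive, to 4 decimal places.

matrix = [0.6436 -0.2436 0.1619; -0.0533 -0.1125 0.1140; 0.2823 0.4354 -0.4499]

after S1 (invert_se3): R=[0.5243 -0.8514 -0.0153; -0.7792 -0.4870 0.3946; -0.3434 -0.1949 -0.9187], t=(1.7653, 0.9500, 0.0738)
after S2 (compose_se3): R=[-0.5331 -0.5323 -0.6576; -0.8460 0.3324 0.4169; -0.0033 0.7786 -0.6275], t=(-0.7355, -1.2567, -3.7078)
after S3 (essential): [0.6436 -0.2436 0.1619; -0.0533 -0.1125 0.1140; 0.2823 0.4354 -0.4499]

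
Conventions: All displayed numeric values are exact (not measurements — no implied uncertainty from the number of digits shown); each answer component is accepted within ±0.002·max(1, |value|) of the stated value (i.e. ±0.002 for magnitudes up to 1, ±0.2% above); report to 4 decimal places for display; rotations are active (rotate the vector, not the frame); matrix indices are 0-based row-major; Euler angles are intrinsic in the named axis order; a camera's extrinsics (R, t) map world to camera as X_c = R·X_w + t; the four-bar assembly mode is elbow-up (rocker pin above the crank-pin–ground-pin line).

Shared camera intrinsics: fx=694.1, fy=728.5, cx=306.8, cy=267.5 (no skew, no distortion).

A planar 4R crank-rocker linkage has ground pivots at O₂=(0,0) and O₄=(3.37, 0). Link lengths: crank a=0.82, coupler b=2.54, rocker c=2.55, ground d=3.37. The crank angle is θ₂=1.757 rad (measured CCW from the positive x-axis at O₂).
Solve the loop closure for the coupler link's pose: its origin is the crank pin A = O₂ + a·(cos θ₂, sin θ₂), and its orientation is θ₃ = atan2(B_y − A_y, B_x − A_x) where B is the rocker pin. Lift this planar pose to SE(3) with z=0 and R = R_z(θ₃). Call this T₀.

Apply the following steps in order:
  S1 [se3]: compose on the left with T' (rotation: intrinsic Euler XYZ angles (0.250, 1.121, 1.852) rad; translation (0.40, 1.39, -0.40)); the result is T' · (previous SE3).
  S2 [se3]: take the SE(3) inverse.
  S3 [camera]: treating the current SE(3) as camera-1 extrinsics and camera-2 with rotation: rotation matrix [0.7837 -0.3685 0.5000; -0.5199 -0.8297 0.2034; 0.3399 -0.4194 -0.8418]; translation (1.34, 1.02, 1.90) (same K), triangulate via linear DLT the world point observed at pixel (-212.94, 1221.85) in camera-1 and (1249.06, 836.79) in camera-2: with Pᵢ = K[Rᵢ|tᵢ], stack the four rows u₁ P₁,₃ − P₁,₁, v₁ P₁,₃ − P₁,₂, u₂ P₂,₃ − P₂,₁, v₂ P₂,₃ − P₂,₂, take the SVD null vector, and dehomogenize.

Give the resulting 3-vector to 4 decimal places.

source (fourbar_fk): coupler pose = R=[0.8480 -0.5300 0.0000; 0.5300 0.8480 0.0000; 0.0000 0.0000 1.0000], t=(-0.1518, 0.8058, 0.0000)
after S1 (compose_se3): R=[-0.3237 -0.2903 0.9005; 0.4810 -0.8701 -0.1076; 0.8148 0.3983 0.4213], t=(0.0817, 0.8689, 0.1473)
after S2 (invert_se3): R=[-0.3237 0.4810 0.8148; -0.2903 -0.8701 0.3983; 0.9005 -0.1076 0.4213], t=(-0.5115, 0.7211, -0.0422)
after S3 (triangulate): (1.3743, -1.8556, 0.7116)

result = (1.3743, -1.8556, 0.7116)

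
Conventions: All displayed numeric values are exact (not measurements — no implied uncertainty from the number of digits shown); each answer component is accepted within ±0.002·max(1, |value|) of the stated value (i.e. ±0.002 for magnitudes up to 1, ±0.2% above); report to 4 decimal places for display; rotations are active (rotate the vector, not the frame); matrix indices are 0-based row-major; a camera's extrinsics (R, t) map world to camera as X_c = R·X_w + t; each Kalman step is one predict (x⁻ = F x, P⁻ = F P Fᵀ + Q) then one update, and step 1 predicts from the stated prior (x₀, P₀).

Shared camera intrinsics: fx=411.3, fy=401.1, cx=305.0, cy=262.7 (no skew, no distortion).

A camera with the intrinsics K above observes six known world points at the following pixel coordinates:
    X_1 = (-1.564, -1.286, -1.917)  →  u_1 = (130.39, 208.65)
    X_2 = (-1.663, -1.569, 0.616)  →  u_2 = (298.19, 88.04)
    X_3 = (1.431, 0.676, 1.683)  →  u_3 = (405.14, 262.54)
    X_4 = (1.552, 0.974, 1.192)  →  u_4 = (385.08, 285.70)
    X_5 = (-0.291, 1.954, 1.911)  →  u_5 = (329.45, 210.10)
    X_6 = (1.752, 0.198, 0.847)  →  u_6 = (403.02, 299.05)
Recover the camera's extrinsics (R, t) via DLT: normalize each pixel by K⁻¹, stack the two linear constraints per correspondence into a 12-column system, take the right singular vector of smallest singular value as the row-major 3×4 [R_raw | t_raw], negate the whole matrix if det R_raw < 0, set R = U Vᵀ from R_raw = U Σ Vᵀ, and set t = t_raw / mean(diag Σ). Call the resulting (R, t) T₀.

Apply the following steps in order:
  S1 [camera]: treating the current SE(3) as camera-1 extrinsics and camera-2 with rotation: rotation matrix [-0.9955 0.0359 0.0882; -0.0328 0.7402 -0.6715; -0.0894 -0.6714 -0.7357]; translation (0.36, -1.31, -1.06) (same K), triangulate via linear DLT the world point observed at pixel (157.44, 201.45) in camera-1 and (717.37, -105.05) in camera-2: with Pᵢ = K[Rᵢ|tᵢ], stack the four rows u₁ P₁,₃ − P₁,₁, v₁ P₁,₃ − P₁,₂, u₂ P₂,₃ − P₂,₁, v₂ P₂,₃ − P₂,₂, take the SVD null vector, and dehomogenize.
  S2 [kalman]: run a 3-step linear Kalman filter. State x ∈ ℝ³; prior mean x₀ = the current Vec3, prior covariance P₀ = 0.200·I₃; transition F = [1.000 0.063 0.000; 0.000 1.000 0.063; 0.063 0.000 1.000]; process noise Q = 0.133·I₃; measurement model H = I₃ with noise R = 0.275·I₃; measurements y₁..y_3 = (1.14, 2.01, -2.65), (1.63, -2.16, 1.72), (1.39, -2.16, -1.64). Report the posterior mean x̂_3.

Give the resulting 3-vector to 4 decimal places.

source (pnp_recover): camera pose = R=[0.6377 -0.3286 0.6967; 0.7693 0.2252 -0.5979; 0.0396 0.9172 0.3964], t=(0.0299, -0.2500, 6.4298)
after S1 (triangulate): (-1.3466, -1.7026, -1.7381)
after S2 (kf_track): (1.0614, -1.5750, -0.9090)

result = (1.0614, -1.5750, -0.9090)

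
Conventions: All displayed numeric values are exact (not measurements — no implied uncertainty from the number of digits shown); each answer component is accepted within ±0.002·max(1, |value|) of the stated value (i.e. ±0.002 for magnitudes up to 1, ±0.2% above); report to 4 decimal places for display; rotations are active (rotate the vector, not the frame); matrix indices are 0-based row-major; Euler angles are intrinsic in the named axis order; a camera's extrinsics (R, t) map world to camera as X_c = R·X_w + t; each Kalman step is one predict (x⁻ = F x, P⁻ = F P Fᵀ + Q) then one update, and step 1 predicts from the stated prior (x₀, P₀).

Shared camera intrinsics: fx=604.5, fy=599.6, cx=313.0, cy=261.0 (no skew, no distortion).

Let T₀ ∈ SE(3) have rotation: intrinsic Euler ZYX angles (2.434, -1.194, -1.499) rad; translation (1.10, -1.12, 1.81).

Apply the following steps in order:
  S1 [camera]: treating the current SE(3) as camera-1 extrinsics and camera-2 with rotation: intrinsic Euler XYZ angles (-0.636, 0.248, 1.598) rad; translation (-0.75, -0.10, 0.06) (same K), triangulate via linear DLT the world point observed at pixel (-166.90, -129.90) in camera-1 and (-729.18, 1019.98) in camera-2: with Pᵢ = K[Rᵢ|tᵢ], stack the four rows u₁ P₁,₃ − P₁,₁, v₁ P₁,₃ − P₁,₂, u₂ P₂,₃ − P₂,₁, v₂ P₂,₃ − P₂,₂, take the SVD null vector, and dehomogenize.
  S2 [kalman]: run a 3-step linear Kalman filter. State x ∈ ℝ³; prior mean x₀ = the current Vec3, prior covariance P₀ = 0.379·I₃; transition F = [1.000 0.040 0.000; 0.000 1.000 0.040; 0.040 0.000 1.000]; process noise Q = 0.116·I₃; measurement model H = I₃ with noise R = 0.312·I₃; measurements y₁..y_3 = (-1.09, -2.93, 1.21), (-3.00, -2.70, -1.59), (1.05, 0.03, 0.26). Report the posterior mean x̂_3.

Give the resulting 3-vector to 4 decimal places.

after S1 (triangulate): (0.7076, 1.8718, 1.5772)
after S2 (kf_track): (-0.4697, -0.9762, 0.0311)

result = (-0.4697, -0.9762, 0.0311)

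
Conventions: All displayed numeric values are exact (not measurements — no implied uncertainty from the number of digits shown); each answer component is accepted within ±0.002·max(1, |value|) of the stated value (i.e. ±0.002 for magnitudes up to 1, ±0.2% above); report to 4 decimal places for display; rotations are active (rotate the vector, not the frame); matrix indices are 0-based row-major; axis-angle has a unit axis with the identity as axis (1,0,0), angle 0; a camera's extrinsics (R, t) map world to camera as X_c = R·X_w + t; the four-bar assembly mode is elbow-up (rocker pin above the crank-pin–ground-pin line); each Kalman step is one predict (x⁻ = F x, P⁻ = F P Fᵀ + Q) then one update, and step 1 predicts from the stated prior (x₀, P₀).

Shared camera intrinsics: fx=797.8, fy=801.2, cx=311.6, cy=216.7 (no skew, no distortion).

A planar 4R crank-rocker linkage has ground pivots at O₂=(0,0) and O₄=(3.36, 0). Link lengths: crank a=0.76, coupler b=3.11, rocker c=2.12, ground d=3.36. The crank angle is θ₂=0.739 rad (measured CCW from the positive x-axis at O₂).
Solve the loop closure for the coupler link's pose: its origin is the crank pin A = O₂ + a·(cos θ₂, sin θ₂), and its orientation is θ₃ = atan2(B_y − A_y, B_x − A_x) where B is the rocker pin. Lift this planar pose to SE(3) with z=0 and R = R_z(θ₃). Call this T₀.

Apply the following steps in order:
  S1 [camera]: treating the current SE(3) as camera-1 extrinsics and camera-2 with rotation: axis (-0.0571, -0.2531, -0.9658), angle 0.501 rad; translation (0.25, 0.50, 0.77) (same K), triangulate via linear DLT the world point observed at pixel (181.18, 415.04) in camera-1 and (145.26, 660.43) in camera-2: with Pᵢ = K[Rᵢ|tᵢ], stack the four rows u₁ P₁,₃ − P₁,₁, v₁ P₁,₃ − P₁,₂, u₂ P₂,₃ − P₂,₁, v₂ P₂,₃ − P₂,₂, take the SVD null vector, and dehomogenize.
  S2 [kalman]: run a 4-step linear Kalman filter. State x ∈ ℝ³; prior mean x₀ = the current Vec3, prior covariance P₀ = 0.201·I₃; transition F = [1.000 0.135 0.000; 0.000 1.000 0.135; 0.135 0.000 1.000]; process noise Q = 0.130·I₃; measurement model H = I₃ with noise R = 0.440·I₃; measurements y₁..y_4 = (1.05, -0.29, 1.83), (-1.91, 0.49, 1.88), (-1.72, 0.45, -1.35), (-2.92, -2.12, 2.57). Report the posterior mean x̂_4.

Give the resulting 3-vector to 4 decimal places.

result = (-1.9027, -0.5851, 1.0410)

source (fourbar_fk): coupler pose = R=[0.8568 -0.5157 0.0000; 0.5157 0.8568 0.0000; 0.0000 0.0000 1.0000], t=(0.5617, 0.5119, 0.0000)
after S1 (triangulate): (-0.7641, 0.3016, 1.5198)
after S2 (kf_track): (-1.9027, -0.5851, 1.0410)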